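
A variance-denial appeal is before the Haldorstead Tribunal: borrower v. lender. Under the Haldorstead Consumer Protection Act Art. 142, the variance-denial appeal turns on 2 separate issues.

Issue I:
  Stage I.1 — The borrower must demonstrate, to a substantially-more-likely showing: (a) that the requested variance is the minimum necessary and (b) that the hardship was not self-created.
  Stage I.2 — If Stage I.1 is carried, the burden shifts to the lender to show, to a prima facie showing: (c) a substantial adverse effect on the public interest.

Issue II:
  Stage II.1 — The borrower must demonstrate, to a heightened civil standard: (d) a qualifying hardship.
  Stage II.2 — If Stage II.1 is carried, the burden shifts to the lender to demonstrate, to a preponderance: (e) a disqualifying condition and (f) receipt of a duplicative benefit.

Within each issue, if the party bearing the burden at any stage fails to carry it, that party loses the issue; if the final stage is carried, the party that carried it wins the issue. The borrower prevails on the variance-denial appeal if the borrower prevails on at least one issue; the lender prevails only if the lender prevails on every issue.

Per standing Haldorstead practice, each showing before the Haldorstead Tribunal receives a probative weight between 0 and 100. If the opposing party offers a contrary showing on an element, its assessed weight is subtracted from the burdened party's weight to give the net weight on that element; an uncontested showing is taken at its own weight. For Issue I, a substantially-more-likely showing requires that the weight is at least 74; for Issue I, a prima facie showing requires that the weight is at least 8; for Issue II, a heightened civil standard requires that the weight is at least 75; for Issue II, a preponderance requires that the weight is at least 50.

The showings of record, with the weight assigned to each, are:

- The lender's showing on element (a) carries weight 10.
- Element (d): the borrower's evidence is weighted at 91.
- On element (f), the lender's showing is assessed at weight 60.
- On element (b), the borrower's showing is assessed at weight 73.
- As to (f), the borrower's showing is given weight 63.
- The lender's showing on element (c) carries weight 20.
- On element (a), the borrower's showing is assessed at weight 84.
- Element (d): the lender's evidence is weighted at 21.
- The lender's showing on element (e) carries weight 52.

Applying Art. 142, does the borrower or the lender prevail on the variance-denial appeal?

lender

— Issue I —
At Stage I.1 the borrower must meet a substantially-more-likely showing (weight is at least 74): on (a) the weight is 84 less the opposing 10 gives net 74, ≥ 74, so (a) meets the standard; on (b) the weight is 73, which does not reach 74, so (b) does not meet the standard.
  Stage I.1 not carried; the borrower fails its burden.
The lender prevails on this issue.
— Issue II —
At Stage II.1 the borrower must meet a heightened civil standard (weight is at least 75): on (d) the weight is 91 less the opposing 21 gives net 70, < 75, so (d) does not meet the standard.
  Not every element is met, so the borrower fails to carry Stage II.1.
So the lender prevails on this issue.
Per-issue: Issue I → lender; Issue II → lender. The borrower must prevail on at least one issue; overall, the lender prevails.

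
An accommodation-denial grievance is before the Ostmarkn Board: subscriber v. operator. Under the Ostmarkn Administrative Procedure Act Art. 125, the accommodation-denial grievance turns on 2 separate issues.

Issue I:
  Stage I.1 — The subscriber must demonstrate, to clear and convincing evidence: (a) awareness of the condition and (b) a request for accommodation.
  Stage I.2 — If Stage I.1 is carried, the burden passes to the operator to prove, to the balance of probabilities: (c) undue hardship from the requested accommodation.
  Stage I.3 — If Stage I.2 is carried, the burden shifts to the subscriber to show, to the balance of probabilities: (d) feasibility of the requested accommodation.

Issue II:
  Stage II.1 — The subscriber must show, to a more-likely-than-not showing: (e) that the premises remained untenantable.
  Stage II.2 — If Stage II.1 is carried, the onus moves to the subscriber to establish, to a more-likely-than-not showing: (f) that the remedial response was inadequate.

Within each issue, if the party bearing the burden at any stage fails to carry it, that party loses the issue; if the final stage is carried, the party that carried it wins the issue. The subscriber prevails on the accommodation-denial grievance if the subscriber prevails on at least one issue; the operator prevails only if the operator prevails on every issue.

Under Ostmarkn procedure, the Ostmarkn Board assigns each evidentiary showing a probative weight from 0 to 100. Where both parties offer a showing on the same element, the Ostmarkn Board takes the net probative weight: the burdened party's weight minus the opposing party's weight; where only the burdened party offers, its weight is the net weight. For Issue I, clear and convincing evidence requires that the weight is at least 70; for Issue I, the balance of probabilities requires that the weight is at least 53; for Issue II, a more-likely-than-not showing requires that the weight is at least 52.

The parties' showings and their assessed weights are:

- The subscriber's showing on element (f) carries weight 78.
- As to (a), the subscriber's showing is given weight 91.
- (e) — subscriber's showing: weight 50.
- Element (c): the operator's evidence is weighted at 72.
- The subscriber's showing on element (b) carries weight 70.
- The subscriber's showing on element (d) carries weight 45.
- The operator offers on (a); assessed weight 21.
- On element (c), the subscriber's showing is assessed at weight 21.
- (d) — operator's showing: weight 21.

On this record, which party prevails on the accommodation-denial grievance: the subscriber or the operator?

— Issue I —
Stage I.1 — burden on subscriber; standard: clear and convincing evidence (weight is at least 70).
    (a): 91 − 21 = 70 ≥ 70 [met]
    (b): 70 ≥ 70 [met]
  Stage I.1 carried; the burden shifts to the operator.
Stage I.2 — burden on operator; standard: the balance of probabilities (weight is at least 53).
    (c): 72 − 21 = 51 < 53 [not met]
  Not every element is met, so the operator fails to carry Stage I.2.
The analysis ends at Stage I.2; the subscriber prevails on this issue.
— Issue II —
At Stage II.1 the subscriber must meet a more-likely-than-not showing (weight is at least 52): on (e) the weight is 50, < 52, so (e) does not meet the standard.
  Not every element is met, so the subscriber fails to carry Stage II.1.
The analysis ends at Stage II.1; the operator prevails on this issue.
Per-issue: Issue I → subscriber; Issue II → operator. The subscriber must prevail on at least one issue; overall, the subscriber prevails.

subscriber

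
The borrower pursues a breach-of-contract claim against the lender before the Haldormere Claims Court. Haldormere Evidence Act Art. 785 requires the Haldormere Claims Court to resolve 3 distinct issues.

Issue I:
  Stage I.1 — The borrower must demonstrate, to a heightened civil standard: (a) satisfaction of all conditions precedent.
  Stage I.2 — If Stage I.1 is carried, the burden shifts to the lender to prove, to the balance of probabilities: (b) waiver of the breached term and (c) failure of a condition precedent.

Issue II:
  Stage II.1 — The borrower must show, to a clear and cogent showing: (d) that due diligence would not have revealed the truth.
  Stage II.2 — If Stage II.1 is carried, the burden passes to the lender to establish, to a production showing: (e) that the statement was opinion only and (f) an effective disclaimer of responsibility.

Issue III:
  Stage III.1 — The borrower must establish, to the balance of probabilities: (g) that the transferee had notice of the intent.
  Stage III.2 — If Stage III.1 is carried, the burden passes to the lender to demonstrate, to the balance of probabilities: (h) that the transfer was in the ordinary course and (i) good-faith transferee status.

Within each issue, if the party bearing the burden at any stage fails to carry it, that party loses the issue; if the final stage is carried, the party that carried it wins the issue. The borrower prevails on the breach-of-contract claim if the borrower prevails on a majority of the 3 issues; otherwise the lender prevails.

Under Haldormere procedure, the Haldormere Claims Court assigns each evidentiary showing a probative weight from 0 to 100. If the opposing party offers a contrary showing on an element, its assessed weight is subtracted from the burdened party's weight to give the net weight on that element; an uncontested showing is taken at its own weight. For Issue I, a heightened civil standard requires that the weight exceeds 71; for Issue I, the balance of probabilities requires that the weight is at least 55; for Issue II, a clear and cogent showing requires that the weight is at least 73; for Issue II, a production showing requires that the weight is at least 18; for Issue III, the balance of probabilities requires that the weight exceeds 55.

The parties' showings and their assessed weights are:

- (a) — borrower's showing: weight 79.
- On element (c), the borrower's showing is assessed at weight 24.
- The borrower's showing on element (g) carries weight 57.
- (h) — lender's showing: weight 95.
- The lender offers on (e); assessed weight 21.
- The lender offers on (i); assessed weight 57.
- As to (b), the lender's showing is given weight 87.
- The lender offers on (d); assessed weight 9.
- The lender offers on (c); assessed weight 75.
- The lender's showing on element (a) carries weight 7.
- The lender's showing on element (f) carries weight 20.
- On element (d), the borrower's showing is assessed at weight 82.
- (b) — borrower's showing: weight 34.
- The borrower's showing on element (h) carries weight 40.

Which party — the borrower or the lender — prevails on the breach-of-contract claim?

— Issue I —
At Stage I.1 the borrower must meet a heightened civil standard (weight exceeds 71): on (a) the weight is 79 less the opposing 7 gives net 72, which does exceed 71, so (a) meets the standard.
  Stage I.1 carried; the burden shifts to the lender.
At Stage I.2 the lender must meet the balance of probabilities (weight is at least 55): on (b) the weight is 87 less the opposing 34 gives net 53, which does not reach 55, so (b) does not meet the standard; on (c) the weight is 75 less the opposing 24 gives net 51, which does not reach 55, so (c) does not meet the standard.
  Not every element is met, so the lender fails to carry Stage I.2.
The analysis ends at Stage I.2; the borrower prevails on this issue.
— Issue II —
Stage II.1 — burden on borrower; standard: a clear and cogent showing (weight is at least 73).
    (d): 82 − 9 = 73 ≥ 73 [met]
  Stage II.1 carried; the burden shifts to the lender.
Stage II.2 — burden on lender; standard: a production showing (weight is at least 18).
    (e): 21 ≥ 18 [met]
    (f): 20 ≥ 18 [met]
  Stage II.2 carried; the final stage is satisfied.
All stages carried — the lender prevails on this issue.
— Issue III —
Stage III.1 — burden on borrower; standard: the balance of probabilities (weight exceeds 55).
    (g): 57 > 55 [met]
  All elements met. The burden passes to the lender.
Stage III.2 — burden on lender; standard: the balance of probabilities (weight exceeds 55).
    (h): 95 − 40 = 55 ≤ 55 [not met]
    (i): 57 > 55 [met]
  Not every element is met, so the lender fails to carry Stage III.2.
So the borrower prevails on this issue.
Per-issue: Issue I → borrower; Issue II → lender; Issue III → borrower. The borrower must prevail on a majority of issues; overall, the borrower prevails.

borrower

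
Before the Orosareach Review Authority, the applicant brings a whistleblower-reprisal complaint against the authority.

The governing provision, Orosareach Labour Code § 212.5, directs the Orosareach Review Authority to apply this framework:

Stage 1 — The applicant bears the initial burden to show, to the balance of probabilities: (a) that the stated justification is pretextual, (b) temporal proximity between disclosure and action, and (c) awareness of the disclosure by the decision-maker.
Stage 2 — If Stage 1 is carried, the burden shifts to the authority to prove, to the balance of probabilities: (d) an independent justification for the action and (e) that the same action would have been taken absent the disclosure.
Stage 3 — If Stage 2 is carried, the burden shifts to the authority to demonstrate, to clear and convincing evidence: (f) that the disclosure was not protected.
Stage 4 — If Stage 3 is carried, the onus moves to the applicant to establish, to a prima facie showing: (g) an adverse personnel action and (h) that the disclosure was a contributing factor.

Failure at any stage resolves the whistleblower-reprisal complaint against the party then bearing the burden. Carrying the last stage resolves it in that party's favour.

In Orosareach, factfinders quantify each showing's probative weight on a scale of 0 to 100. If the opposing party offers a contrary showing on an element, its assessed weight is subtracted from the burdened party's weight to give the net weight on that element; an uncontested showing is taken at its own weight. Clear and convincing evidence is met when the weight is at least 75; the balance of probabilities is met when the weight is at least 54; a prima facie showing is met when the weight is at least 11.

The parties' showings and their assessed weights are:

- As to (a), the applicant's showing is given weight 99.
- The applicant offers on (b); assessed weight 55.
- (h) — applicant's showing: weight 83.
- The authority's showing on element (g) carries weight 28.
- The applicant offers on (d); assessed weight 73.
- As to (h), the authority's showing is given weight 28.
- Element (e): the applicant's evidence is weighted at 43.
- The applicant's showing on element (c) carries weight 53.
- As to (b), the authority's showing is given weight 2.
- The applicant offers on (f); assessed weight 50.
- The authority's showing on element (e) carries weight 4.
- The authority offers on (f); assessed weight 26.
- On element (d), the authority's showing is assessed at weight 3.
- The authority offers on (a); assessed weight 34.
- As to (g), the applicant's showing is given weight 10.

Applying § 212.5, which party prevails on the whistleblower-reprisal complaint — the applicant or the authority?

authority

Stage 1 — burden on applicant; standard: the balance of probabilities (weight is at least 54).
    (a): 99 − 34 = 65 ≥ 54 [met]
    (b): 55 − 2 = 53 < 54 [not met]
    (c): 53 < 54 [not met]
  Stage 1 not carried; the applicant fails its burden.
The authority prevails.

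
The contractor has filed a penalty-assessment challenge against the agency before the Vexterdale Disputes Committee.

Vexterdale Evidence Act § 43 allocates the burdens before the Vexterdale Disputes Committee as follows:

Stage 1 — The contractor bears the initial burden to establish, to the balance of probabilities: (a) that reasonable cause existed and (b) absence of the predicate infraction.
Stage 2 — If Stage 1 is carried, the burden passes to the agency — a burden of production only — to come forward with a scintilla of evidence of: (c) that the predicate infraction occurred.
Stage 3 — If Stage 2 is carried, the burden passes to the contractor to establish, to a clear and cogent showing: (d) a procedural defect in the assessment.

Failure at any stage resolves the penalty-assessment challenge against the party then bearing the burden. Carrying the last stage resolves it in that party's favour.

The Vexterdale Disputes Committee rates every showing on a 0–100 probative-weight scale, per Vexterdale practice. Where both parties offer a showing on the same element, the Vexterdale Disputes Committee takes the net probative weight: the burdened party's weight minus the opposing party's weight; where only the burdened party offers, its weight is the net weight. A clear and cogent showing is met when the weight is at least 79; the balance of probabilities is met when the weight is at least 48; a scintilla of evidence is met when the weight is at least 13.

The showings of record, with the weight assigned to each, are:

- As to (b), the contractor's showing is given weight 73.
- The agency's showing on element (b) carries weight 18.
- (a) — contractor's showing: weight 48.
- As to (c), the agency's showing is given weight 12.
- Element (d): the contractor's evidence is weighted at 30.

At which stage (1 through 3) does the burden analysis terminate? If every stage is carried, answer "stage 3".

stage 2

Stage 1 — burden on contractor; standard: the balance of probabilities (weight is at least 48).
    (a): 48 ≥ 48 [met]
    (b): 73 − 18 = 55 ≥ 48 [met]
  The contractor carries Stage 1; the agency now bears the burden.
Stage 2 — burden on agency; standard: a scintilla of evidence (weight is at least 13).
    (c): 12 < 13 [not met]
  The agency does not carry Stage 2.
So the contractor prevails.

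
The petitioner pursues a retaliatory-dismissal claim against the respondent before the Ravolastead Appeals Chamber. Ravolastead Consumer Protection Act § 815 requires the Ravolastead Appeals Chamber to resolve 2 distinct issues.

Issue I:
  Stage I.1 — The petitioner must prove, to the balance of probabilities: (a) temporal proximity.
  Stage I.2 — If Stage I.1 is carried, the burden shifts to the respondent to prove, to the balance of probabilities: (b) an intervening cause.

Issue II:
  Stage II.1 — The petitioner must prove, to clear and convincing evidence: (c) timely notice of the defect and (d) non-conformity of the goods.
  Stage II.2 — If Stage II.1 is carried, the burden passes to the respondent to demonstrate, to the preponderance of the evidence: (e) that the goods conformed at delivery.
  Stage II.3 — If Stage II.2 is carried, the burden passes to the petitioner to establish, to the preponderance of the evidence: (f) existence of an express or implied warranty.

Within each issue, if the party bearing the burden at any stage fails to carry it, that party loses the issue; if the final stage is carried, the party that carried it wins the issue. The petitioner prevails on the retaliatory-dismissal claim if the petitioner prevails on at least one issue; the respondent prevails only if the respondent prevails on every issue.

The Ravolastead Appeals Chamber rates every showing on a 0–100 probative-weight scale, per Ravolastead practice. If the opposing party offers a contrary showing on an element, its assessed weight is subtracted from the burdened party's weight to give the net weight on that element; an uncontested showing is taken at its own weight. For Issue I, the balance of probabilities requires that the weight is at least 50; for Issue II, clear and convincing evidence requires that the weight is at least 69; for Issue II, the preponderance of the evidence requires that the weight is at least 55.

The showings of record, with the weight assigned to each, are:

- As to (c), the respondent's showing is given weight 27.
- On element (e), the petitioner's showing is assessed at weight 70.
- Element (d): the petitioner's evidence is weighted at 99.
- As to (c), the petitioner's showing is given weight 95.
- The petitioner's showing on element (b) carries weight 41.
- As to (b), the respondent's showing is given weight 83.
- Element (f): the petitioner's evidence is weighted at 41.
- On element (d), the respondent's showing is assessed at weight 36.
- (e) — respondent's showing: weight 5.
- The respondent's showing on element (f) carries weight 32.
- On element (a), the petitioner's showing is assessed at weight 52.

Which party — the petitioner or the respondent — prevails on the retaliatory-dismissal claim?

— Issue I —
At Stage I.1 the petitioner must meet the balance of probabilities (weight is at least 50): on (a) the weight is 52, which does reach 50, so (a) meets the standard.
  All elements met. The burden passes to the respondent.
At Stage I.2 the respondent must meet the balance of probabilities (weight is at least 50): on (b) the weight is 83 less the opposing 41 gives net 42, which does not reach 50, so (b) does not meet the standard.
  Stage I.2 not carried; the respondent fails its burden.
The petitioner prevails on this issue.
— Issue II —
Stage II.1 (petitioner, clear and convincing evidence, weight is at least 69): (c) net 95−27=68 < 69 — fails; (d) net 99−36=63 < 69 — fails.
  The petitioner does not carry Stage II.1.
The respondent prevails on this issue.
Per-issue: Issue I → petitioner; Issue II → respondent. The petitioner must prevail on at least one issue; overall, the petitioner prevails.

petitioner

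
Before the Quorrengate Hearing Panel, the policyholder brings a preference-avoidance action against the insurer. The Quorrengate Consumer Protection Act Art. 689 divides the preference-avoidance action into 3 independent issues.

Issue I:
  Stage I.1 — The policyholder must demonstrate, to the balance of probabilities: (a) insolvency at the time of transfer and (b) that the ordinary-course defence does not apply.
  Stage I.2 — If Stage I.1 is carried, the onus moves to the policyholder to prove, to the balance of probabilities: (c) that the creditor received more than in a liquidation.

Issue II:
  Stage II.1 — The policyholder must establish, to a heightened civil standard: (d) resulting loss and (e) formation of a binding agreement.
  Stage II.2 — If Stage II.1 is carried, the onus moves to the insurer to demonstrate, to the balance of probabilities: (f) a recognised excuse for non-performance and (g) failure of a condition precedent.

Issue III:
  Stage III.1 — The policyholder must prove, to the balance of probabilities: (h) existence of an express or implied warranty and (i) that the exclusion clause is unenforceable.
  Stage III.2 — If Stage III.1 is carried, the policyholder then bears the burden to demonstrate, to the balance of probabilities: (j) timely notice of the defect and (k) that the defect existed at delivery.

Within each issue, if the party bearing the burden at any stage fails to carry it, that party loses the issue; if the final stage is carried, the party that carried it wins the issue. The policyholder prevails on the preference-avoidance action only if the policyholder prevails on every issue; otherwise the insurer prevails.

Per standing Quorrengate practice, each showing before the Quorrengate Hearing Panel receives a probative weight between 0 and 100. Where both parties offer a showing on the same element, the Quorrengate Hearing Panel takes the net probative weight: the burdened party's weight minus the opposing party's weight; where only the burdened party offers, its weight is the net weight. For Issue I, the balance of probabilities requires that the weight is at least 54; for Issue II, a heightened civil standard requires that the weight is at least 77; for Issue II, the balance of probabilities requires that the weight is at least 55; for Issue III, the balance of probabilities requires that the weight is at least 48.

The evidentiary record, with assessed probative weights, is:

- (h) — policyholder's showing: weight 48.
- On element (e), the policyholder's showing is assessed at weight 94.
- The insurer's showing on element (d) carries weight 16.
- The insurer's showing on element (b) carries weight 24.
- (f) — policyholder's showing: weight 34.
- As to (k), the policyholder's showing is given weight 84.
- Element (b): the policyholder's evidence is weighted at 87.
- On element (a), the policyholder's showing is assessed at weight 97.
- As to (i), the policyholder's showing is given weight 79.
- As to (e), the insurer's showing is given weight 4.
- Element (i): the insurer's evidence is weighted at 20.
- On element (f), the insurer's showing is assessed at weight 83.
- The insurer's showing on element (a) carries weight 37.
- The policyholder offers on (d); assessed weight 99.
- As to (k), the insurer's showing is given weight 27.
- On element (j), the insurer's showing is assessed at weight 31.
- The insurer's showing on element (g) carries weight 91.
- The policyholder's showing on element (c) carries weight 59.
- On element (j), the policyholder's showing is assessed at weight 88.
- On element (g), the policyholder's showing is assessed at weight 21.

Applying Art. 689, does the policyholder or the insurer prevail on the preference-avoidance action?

— Issue I —
Stage I.1 — burden on policyholder; standard: the balance of probabilities (weight is at least 54).
    (a): 97 − 37 = 60 ≥ 54 [met]
    (b): 87 − 24 = 63 ≥ 54 [met]
  All elements met. The policyholder retains the burden for Stage I.2.
Stage I.2 — burden on policyholder; standard: the balance of probabilities (weight is at least 54).
    (c): 59 ≥ 54 [met]
  Stage I.2 carried; the final stage is satisfied.
With every stage satisfied, the policyholder prevails on this issue.
— Issue II —
Stage II.1 (policyholder, a heightened civil standard, weight is at least 77): (d) net 99−16=83 ≥ 77 — meets; (e) net 94−4=90 ≥ 77 — meets.
  All elements met. The burden passes to the insurer.
Stage II.2 (insurer, the balance of probabilities, weight is at least 55): (f) net 83−34=49 < 55 — fails; (g) net 91−21=70 ≥ 55 — meets.
  Stage II.2 not carried; the insurer fails its burden.
So the policyholder prevails on this issue.
— Issue III —
At Stage III.1 the policyholder must meet the balance of probabilities (weight is at least 48): on (h) the weight is 48, ≥ 48, so (h) meets the standard; on (i) the weight is 79 less the opposing 20 gives net 59, ≥ 48, so (i) meets the standard.
  Stage III.1 is satisfied; the policyholder continues to bear the burden.
At Stage III.2 the policyholder must meet the balance of probabilities (weight is at least 48): on (j) the weight is 88 less the opposing 31 gives net 57, which does reach 48, so (j) meets the standard; on (k) the weight is 84 less the opposing 27 gives net 57, ≥ 48, so (k) meets the standard.
  Stage III.2 carried; the final stage is satisfied.
With every stage satisfied, the policyholder prevails on this issue.
Per-issue: Issue I → policyholder; Issue II → policyholder; Issue III → policyholder. The policyholder must prevail on every issue; overall, the policyholder prevails.

policyholder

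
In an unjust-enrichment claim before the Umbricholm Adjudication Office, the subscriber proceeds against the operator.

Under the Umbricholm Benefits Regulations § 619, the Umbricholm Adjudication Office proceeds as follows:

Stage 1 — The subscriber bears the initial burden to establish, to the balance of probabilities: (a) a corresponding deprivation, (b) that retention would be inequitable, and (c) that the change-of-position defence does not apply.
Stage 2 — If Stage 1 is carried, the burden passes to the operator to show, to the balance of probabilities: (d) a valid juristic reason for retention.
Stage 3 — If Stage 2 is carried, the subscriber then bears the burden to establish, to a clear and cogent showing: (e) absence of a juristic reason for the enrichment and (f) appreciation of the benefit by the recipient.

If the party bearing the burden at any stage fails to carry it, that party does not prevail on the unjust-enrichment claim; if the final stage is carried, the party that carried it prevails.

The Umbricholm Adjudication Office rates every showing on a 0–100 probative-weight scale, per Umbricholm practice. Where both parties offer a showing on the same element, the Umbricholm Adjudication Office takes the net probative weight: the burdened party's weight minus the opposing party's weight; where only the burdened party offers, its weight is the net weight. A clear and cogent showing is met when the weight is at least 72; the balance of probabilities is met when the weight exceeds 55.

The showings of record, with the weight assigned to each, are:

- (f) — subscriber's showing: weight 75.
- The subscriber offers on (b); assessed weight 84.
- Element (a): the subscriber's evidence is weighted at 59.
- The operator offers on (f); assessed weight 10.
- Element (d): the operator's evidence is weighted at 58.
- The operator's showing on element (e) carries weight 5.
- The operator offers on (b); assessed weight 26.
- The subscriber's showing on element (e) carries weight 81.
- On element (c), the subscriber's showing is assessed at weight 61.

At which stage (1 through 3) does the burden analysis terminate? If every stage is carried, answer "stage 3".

Stage 1 — burden on subscriber; standard: the balance of probabilities (weight exceeds 55).
    (a): 59 > 55 [met]
    (b): 84 − 26 = 58 > 55 [met]
    (c): 61 > 55 [met]
  All elements met. The burden passes to the operator.
Stage 2 — burden on operator; standard: the balance of probabilities (weight exceeds 55).
    (d): 58 > 55 [met]
  Stage 2 carried; the burden shifts to the subscriber.
Stage 3 — burden on subscriber; standard: a clear and cogent showing (weight is at least 72).
    (e): 81 − 5 = 76 ≥ 72 [met]
    (f): 75 − 10 = 65 < 72 [not met]
  Not every element is met, so the subscriber fails to carry Stage 3.
The operator prevails.

stage 3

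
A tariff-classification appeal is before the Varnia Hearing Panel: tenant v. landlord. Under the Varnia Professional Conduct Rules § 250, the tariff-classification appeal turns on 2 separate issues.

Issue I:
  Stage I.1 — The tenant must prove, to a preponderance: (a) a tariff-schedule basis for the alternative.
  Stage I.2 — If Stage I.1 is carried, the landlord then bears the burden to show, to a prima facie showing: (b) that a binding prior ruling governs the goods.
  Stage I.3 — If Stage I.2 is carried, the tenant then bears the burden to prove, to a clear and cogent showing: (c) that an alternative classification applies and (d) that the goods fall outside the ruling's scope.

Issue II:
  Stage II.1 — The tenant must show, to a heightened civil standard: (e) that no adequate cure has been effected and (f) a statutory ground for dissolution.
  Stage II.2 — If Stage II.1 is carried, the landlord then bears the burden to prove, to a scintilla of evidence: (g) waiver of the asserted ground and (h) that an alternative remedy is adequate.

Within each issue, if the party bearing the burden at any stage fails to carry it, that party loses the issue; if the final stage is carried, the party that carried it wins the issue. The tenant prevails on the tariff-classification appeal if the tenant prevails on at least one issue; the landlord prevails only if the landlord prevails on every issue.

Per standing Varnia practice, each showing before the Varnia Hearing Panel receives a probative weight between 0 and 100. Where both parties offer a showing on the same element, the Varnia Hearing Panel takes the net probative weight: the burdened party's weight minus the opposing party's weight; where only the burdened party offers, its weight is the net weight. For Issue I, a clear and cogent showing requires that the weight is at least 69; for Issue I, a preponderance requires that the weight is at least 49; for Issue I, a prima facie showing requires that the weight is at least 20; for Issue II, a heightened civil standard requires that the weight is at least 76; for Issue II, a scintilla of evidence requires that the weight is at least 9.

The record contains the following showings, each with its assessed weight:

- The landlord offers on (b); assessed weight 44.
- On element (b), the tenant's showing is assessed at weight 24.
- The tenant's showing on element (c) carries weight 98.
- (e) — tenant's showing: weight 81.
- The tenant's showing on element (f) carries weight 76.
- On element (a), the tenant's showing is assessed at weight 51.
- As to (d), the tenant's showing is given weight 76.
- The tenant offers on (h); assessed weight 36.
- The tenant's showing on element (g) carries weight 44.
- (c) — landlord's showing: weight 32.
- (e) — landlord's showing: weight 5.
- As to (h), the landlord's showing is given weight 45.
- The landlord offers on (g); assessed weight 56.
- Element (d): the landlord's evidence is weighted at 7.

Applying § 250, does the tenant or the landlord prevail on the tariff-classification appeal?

— Issue I —
At Stage I.1 the tenant must meet a preponderance (weight is at least 49): on (a) the weight is 51, which does reach 49, so (a) meets the standard.
  Stage I.1 is satisfied; the onus moves to the landlord.
At Stage I.2 the landlord must meet a prima facie showing (weight is at least 20): on (b) the weight is 44 less the opposing 24 gives net 20, which does reach 20, so (b) meets the standard.
  Stage I.2 is satisfied; the onus moves to the tenant.
At Stage I.3 the tenant must meet a clear and cogent showing (weight is at least 69): on (c) the weight is 98 less the opposing 32 gives net 66, which does not reach 69, so (c) does not meet the standard; on (d) the weight is 76 less the opposing 7 gives net 69, ≥ 69, so (d) meets the standard.
  Stage I.3 not carried; the tenant fails its burden.
The landlord prevails on this issue.
— Issue II —
At Stage II.1 the tenant must meet a heightened civil standard (weight is at least 76): on (e) the weight is 81 less the opposing 5 gives net 76, ≥ 76, so (e) meets the standard; on (f) the weight is 76, ≥ 76, so (f) meets the standard.
  All elements met. The burden passes to the landlord.
At Stage II.2 the landlord must meet a scintilla of evidence (weight is at least 9): on (g) the weight is 56 less the opposing 44 gives net 12, ≥ 9, so (g) meets the standard; on (h) the weight is 45 less the opposing 36 gives net 9, which does reach 9, so (h) meets the standard.
  The landlord carries the last stage.
Every stage carried; the landlord prevails on this issue.
Per-issue: Issue I → landlord; Issue II → landlord. The tenant must prevail on at least one issue; overall, the landlord prevails.

landlord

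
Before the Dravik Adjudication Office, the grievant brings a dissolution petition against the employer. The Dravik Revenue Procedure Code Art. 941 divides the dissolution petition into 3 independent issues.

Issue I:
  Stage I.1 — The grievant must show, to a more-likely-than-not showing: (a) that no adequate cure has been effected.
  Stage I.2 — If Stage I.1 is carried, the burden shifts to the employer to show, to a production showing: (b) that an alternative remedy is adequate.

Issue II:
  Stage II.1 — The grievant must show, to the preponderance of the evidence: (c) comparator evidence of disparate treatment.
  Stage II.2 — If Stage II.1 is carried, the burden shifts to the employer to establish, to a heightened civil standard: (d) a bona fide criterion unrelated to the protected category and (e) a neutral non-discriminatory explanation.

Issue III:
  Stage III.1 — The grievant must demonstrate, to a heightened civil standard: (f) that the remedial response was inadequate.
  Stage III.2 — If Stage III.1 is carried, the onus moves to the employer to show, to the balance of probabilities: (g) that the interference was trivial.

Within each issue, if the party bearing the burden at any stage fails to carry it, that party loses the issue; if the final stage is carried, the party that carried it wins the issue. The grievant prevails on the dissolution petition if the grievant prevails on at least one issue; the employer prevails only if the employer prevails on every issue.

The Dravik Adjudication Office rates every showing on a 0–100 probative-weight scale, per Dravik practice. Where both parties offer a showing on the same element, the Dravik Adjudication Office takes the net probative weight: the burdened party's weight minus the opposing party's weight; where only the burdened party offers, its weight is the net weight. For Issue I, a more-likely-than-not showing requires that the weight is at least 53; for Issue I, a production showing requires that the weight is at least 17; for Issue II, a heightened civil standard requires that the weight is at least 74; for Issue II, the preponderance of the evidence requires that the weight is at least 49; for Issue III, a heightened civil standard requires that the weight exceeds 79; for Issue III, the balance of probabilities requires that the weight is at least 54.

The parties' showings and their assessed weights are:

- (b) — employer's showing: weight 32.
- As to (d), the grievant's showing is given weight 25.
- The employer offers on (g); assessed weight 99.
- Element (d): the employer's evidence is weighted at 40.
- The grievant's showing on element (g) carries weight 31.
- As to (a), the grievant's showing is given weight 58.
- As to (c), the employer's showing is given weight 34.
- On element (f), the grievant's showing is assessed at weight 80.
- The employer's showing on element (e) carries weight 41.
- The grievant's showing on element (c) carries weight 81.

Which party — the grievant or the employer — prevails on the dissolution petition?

employer

— Issue I —
Stage I.1 — burden on grievant; standard: a more-likely-than-not showing (weight is at least 53).
    (a): 58 ≥ 53 [met]
  Stage I.1 is satisfied; the onus moves to the employer.
Stage I.2 — burden on employer; standard: a production showing (weight is at least 17).
    (b): 32 ≥ 17 [met]
  All elements met at the final stage.
With every stage satisfied, the employer prevails on this issue.
— Issue II —
At Stage II.1 the grievant must meet the preponderance of the evidence (weight is at least 49): on (c) the weight is 81 less the opposing 34 gives net 47, < 49, so (c) does not meet the standard.
  The grievant does not carry Stage II.1.
The employer prevails on this issue.
— Issue III —
Stage III.1 — burden on grievant; standard: a heightened civil standard (weight exceeds 79).
    (f): 80 > 79 [met]
  Stage III.1 carried; the burden shifts to the employer.
Stage III.2 — burden on employer; standard: the balance of probabilities (weight is at least 54).
    (g): 99 − 31 = 68 ≥ 54 [met]
  All elements met at the final stage.
With every stage satisfied, the employer prevails on this issue.
Per-issue: Issue I → employer; Issue II → employer; Issue III → employer. The grievant must prevail on at least one issue; overall, the employer prevails.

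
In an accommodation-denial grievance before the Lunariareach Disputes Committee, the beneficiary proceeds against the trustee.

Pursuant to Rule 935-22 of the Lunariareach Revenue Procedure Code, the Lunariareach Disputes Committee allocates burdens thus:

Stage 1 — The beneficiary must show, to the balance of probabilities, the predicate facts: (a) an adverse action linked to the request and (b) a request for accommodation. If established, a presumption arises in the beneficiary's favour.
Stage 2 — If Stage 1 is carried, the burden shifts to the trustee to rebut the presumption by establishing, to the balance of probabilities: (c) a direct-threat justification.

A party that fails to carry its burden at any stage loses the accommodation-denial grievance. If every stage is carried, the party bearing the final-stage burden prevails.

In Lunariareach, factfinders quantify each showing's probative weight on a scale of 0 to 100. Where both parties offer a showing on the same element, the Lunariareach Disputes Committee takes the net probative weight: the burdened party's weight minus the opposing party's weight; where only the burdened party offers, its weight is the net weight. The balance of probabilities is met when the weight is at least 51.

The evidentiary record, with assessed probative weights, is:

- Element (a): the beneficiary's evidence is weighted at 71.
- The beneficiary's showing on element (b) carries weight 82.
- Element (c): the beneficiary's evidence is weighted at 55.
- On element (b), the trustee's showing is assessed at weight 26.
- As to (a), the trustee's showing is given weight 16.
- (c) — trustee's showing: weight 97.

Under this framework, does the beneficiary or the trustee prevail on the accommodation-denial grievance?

Stage 1 (beneficiary, the balance of probabilities, weight is at least 51): (a) net 71−16=55 ≥ 51 — meets; (b) net 82−26=56 ≥ 51 — meets.
  The beneficiary carries Stage 1; the trustee now bears the burden.
Stage 2 (trustee, the balance of probabilities, weight is at least 51): (c) net 97−55=42 < 51 — fails.
  The trustee does not carry Stage 2.
The beneficiary prevails.

beneficiary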